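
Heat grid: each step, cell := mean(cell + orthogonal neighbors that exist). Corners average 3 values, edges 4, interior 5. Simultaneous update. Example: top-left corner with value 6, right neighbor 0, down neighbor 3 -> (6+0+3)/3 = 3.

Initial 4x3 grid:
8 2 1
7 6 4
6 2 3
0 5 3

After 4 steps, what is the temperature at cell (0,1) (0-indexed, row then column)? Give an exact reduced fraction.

Step 1: cell (0,1) = 17/4
Step 2: cell (0,1) = 329/80
Step 3: cell (0,1) = 21179/4800
Step 4: cell (0,1) = 1226881/288000
Full grid after step 4:
  618167/129600 1226881/288000 505867/129600
  61357/13500 169973/40000 24991/6750
  57277/13500 685541/180000 49027/13500
  245371/64800 1580299/432000 219721/64800

Answer: 1226881/288000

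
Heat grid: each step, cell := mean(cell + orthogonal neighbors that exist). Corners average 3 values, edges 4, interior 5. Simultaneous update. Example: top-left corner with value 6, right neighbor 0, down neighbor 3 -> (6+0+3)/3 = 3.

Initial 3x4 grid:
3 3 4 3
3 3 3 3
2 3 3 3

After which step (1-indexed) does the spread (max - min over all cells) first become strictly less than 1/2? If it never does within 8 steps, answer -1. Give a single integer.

Answer: 3

Derivation:
Step 1: max=10/3, min=8/3, spread=2/3
Step 2: max=391/120, min=49/18, spread=193/360
Step 3: max=3451/1080, min=607/216, spread=52/135
  -> spread < 1/2 first at step 3
Step 4: max=102241/32400, min=371099/129600, spread=7573/25920
Step 5: max=1522871/486000, min=22547431/7776000, spread=363701/1555200
Step 6: max=181389833/58320000, min=1365988289/466560000, spread=681043/3732480
Step 7: max=2706096043/874800000, min=82512757051/27993600000, spread=163292653/1119744000
Step 8: max=323218210699/104976000000, min=4977119565809/1679616000000, spread=1554974443/13436928000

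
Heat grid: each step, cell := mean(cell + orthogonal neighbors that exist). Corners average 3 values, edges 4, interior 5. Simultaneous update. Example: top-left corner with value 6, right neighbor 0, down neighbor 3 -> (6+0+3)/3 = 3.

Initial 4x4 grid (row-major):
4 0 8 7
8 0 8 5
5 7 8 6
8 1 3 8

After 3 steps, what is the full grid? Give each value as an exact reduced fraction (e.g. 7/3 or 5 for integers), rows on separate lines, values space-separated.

After step 1:
  4 3 23/4 20/3
  17/4 23/5 29/5 13/2
  7 21/5 32/5 27/4
  14/3 19/4 5 17/3
After step 2:
  15/4 347/80 1273/240 227/36
  397/80 437/100 581/100 1543/240
  1207/240 539/100 563/100 1519/240
  197/36 1117/240 1309/240 209/36
After step 3:
  87/20 10657/2400 39163/7200 3247/540
  10867/2400 2487/500 8263/1500 44773/7200
  37537/7200 3761/750 2146/375 43549/7200
  682/135 37747/7200 38779/7200 1583/270

Answer: 87/20 10657/2400 39163/7200 3247/540
10867/2400 2487/500 8263/1500 44773/7200
37537/7200 3761/750 2146/375 43549/7200
682/135 37747/7200 38779/7200 1583/270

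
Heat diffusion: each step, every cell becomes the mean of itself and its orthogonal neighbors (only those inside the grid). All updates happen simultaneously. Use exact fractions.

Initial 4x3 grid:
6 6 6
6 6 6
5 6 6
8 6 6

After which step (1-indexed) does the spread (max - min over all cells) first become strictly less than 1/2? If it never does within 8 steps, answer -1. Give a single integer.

Step 1: max=13/2, min=23/4, spread=3/4
Step 2: max=229/36, min=591/100, spread=203/450
  -> spread < 1/2 first at step 2
Step 3: max=44633/7200, min=1787/300, spread=349/1440
Step 4: max=399803/64800, min=32209/5400, spread=2659/12960
Step 5: max=23812117/3888000, min=806839/135000, spread=2875769/19440000
Step 6: max=1425754583/233280000, min=2155771/360000, spread=1152599/9331200
Step 7: max=85303549597/13996800000, min=5828321393/972000000, spread=6878607689/69984000000
Step 8: max=5110945429223/839808000000, min=136783457/22781250, spread=548480563/6718464000

Answer: 2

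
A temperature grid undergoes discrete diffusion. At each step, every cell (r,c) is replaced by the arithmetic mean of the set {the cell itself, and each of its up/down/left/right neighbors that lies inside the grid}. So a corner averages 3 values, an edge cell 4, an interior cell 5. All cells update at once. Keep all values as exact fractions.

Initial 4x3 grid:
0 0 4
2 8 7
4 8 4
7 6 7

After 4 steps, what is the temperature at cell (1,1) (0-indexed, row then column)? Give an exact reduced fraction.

Answer: 81209/18000

Derivation:
Step 1: cell (1,1) = 5
Step 2: cell (1,1) = 93/20
Step 3: cell (1,1) = 1351/300
Step 4: cell (1,1) = 81209/18000
Full grid after step 4:
  45479/12960 164641/43200 54929/12960
  179531/43200 81209/18000 211031/43200
  219971/43200 97919/18000 243971/43200
  73337/12960 254041/43200 78347/12960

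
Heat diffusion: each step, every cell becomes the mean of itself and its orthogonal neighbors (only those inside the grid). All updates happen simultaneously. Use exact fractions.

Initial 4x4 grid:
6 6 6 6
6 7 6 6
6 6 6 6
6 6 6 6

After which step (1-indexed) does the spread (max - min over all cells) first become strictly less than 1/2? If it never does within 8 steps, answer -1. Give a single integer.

Answer: 1

Derivation:
Step 1: max=25/4, min=6, spread=1/4
  -> spread < 1/2 first at step 1
Step 2: max=311/50, min=6, spread=11/50
Step 3: max=14767/2400, min=6, spread=367/2400
Step 4: max=66371/10800, min=3613/600, spread=1337/10800
Step 5: max=1985669/324000, min=108469/18000, spread=33227/324000
Step 6: max=59534327/9720000, min=652049/108000, spread=849917/9720000
Step 7: max=1783314347/291600000, min=9788533/1620000, spread=21378407/291600000
Step 8: max=53454462371/8748000000, min=2939688343/486000000, spread=540072197/8748000000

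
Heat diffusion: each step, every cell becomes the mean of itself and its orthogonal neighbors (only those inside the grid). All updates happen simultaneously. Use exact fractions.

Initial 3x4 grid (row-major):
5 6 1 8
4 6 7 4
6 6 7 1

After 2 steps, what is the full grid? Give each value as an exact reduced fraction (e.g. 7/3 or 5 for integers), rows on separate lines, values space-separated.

Answer: 59/12 26/5 29/6 89/18
1283/240 134/25 531/100 55/12
101/18 679/120 41/8 19/4

Derivation:
After step 1:
  5 9/2 11/2 13/3
  21/4 29/5 5 5
  16/3 25/4 21/4 4
After step 2:
  59/12 26/5 29/6 89/18
  1283/240 134/25 531/100 55/12
  101/18 679/120 41/8 19/4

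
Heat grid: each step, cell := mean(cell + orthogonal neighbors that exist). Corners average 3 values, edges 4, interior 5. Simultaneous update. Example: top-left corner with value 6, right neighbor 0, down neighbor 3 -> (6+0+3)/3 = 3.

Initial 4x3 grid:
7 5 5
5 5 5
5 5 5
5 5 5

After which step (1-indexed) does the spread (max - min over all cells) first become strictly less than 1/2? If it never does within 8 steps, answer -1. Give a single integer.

Step 1: max=17/3, min=5, spread=2/3
Step 2: max=50/9, min=5, spread=5/9
Step 3: max=581/108, min=5, spread=41/108
  -> spread < 1/2 first at step 3
Step 4: max=69017/12960, min=5, spread=4217/12960
Step 5: max=4097149/777600, min=18079/3600, spread=38417/155520
Step 6: max=244480211/46656000, min=362597/72000, spread=1903471/9331200
Step 7: max=14597789089/2799360000, min=10915759/2160000, spread=18038617/111974400
Step 8: max=873076182851/167961600000, min=984926759/194400000, spread=883978523/6718464000

Answer: 3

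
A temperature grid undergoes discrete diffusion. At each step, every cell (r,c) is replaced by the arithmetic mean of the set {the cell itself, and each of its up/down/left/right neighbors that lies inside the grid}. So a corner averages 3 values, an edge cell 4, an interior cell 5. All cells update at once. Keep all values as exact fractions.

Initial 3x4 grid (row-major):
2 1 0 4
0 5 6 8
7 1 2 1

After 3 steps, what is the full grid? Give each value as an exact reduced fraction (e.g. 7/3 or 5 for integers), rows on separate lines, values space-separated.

Answer: 1607/720 6421/2400 7511/2400 449/120
20023/7200 8387/3000 20989/6000 53951/14400
6211/2160 23263/7200 24133/7200 1019/270

Derivation:
After step 1:
  1 2 11/4 4
  7/2 13/5 21/5 19/4
  8/3 15/4 5/2 11/3
After step 2:
  13/6 167/80 259/80 23/6
  293/120 321/100 84/25 997/240
  119/36 691/240 847/240 131/36
After step 3:
  1607/720 6421/2400 7511/2400 449/120
  20023/7200 8387/3000 20989/6000 53951/14400
  6211/2160 23263/7200 24133/7200 1019/270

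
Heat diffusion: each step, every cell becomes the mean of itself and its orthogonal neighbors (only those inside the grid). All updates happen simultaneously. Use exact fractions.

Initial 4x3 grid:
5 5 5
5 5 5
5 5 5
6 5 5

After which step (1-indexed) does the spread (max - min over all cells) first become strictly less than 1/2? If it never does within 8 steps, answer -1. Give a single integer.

Answer: 1

Derivation:
Step 1: max=16/3, min=5, spread=1/3
  -> spread < 1/2 first at step 1
Step 2: max=95/18, min=5, spread=5/18
Step 3: max=1121/216, min=5, spread=41/216
Step 4: max=133817/25920, min=5, spread=4217/25920
Step 5: max=7985149/1555200, min=36079/7200, spread=38417/311040
Step 6: max=477760211/93312000, min=722597/144000, spread=1903471/18662400
Step 7: max=28594589089/5598720000, min=21715759/4320000, spread=18038617/223948800
Step 8: max=1712884182851/335923200000, min=1956926759/388800000, spread=883978523/13436928000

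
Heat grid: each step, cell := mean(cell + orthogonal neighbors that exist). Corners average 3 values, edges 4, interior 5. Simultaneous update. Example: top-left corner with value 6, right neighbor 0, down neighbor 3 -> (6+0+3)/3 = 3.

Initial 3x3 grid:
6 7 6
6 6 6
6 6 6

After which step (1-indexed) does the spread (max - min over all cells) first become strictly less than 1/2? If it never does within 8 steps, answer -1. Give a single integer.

Step 1: max=19/3, min=6, spread=1/3
  -> spread < 1/2 first at step 1
Step 2: max=1507/240, min=6, spread=67/240
Step 3: max=13397/2160, min=1207/200, spread=1807/10800
Step 4: max=5341963/864000, min=32761/5400, spread=33401/288000
Step 5: max=47885933/7776000, min=3283391/540000, spread=3025513/38880000
Step 6: max=19127326867/3110400000, min=175555949/28800000, spread=53531/995328
Step 7: max=1145776925849/186624000000, min=47447116051/7776000000, spread=450953/11943936
Step 8: max=68693543560603/11197440000000, min=5699728610519/933120000000, spread=3799043/143327232

Answer: 1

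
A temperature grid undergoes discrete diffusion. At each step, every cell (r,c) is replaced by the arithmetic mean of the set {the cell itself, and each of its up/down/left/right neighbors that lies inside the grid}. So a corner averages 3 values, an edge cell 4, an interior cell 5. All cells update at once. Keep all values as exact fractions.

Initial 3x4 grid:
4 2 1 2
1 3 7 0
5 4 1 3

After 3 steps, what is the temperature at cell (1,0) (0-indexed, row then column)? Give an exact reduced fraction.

Answer: 43241/14400

Derivation:
Step 1: cell (1,0) = 13/4
Step 2: cell (1,0) = 739/240
Step 3: cell (1,0) = 43241/14400
Full grid after step 3:
  6179/2160 9619/3600 3143/1200 779/360
  43241/14400 18469/6000 7747/3000 1133/450
  7049/2160 11119/3600 10729/3600 329/135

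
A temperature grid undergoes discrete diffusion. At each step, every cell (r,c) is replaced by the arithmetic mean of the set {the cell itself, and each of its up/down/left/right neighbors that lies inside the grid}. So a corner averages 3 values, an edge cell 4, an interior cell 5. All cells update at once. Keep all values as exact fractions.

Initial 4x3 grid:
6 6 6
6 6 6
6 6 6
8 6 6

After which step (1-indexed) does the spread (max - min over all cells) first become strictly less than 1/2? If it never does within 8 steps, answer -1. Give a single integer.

Answer: 3

Derivation:
Step 1: max=20/3, min=6, spread=2/3
Step 2: max=59/9, min=6, spread=5/9
Step 3: max=689/108, min=6, spread=41/108
  -> spread < 1/2 first at step 3
Step 4: max=81977/12960, min=6, spread=4217/12960
Step 5: max=4874749/777600, min=21679/3600, spread=38417/155520
Step 6: max=291136211/46656000, min=434597/72000, spread=1903471/9331200
Step 7: max=17397149089/2799360000, min=13075759/2160000, spread=18038617/111974400
Step 8: max=1041037782851/167961600000, min=1179326759/194400000, spread=883978523/6718464000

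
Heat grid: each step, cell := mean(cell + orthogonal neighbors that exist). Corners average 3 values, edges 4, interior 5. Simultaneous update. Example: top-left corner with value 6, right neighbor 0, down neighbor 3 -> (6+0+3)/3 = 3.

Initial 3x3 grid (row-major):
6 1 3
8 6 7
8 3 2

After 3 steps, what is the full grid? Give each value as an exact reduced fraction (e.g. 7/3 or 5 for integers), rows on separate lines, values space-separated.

Answer: 187/36 1697/360 919/216
1001/180 1969/400 6413/1440
2431/432 14771/2880 659/144

Derivation:
After step 1:
  5 4 11/3
  7 5 9/2
  19/3 19/4 4
After step 2:
  16/3 53/12 73/18
  35/6 101/20 103/24
  217/36 241/48 53/12
After step 3:
  187/36 1697/360 919/216
  1001/180 1969/400 6413/1440
  2431/432 14771/2880 659/144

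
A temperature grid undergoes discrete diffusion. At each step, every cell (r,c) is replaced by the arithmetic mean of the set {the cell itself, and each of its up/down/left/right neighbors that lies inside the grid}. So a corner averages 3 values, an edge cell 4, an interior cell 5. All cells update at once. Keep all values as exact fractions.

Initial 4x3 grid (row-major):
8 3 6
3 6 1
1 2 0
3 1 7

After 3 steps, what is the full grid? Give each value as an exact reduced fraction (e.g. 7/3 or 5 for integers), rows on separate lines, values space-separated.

Answer: 919/216 4073/960 815/216
5357/1440 1369/400 4837/1440
4031/1440 3337/1200 3971/1440
133/54 7337/2880 281/108

Derivation:
After step 1:
  14/3 23/4 10/3
  9/2 3 13/4
  9/4 2 5/2
  5/3 13/4 8/3
After step 2:
  179/36 67/16 37/9
  173/48 37/10 145/48
  125/48 13/5 125/48
  43/18 115/48 101/36
After step 3:
  919/216 4073/960 815/216
  5357/1440 1369/400 4837/1440
  4031/1440 3337/1200 3971/1440
  133/54 7337/2880 281/108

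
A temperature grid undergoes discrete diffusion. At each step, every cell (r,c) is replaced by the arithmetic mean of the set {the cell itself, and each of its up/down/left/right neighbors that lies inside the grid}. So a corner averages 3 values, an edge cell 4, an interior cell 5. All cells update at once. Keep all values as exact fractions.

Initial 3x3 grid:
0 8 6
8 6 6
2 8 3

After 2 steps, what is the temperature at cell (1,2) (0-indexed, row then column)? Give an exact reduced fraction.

Step 1: cell (1,2) = 21/4
Step 2: cell (1,2) = 1487/240
Full grid after step 2:
  43/9 121/20 203/36
  169/30 131/25 1487/240
  59/12 1417/240 47/9

Answer: 1487/240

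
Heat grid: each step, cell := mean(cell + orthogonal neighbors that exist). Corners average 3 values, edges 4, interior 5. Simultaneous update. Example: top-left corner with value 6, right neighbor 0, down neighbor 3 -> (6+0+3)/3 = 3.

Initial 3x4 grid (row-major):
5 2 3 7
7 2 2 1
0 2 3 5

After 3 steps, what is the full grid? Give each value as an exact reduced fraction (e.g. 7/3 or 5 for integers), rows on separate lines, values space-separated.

Answer: 389/108 11741/3600 6013/1800 7117/2160
22867/7200 18661/6000 2177/750 47279/14400
431/144 2123/800 2303/800 1067/360

Derivation:
After step 1:
  14/3 3 7/2 11/3
  7/2 3 11/5 15/4
  3 7/4 3 3
After step 2:
  67/18 85/24 371/120 131/36
  85/24 269/100 309/100 757/240
  11/4 43/16 199/80 13/4
After step 3:
  389/108 11741/3600 6013/1800 7117/2160
  22867/7200 18661/6000 2177/750 47279/14400
  431/144 2123/800 2303/800 1067/360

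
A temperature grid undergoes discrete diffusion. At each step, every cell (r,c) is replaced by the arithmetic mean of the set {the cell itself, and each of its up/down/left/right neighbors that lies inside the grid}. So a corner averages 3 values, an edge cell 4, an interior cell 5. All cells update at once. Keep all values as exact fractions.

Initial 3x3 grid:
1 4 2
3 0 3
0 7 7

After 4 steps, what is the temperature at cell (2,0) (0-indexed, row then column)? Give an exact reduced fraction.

Step 1: cell (2,0) = 10/3
Step 2: cell (2,0) = 47/18
Step 3: cell (2,0) = 3307/1080
Step 4: cell (2,0) = 188819/64800
Full grid after step 4:
  309413/129600 2356321/864000 41557/14400
  24601/9000 1039277/360000 359087/108000
  188819/64800 482491/144000 225919/64800

Answer: 188819/64800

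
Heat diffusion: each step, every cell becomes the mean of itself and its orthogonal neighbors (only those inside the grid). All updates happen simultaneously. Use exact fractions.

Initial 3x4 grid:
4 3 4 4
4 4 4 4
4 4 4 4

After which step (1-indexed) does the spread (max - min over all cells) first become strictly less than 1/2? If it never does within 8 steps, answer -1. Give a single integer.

Answer: 1

Derivation:
Step 1: max=4, min=11/3, spread=1/3
  -> spread < 1/2 first at step 1
Step 2: max=4, min=449/120, spread=31/120
Step 3: max=4, min=4109/1080, spread=211/1080
Step 4: max=7153/1800, min=415103/108000, spread=14077/108000
Step 5: max=428317/108000, min=3747593/972000, spread=5363/48600
Step 6: max=237131/60000, min=112899191/29160000, spread=93859/1166400
Step 7: max=383463533/97200000, min=6788125519/1749600000, spread=4568723/69984000
Step 8: max=11482381111/2916000000, min=408123564371/104976000000, spread=8387449/167961600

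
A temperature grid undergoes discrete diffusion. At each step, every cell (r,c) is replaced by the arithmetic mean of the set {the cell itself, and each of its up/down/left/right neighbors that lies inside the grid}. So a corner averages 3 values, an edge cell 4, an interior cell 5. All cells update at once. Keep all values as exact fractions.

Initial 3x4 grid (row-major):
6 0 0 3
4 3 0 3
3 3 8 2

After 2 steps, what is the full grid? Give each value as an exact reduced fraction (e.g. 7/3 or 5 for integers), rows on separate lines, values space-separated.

Answer: 115/36 25/12 39/20 19/12
19/6 153/50 54/25 167/60
139/36 77/24 439/120 115/36

Derivation:
After step 1:
  10/3 9/4 3/4 2
  4 2 14/5 2
  10/3 17/4 13/4 13/3
After step 2:
  115/36 25/12 39/20 19/12
  19/6 153/50 54/25 167/60
  139/36 77/24 439/120 115/36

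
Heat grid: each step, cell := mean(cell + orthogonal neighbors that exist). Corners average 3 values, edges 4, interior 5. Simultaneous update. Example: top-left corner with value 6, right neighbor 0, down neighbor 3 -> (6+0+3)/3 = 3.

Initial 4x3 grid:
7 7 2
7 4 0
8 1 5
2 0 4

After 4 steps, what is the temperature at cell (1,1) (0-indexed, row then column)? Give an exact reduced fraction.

Answer: 252053/60000

Derivation:
Step 1: cell (1,1) = 19/5
Step 2: cell (1,1) = 433/100
Step 3: cell (1,1) = 8289/2000
Step 4: cell (1,1) = 252053/60000
Full grid after step 4:
  54869/10800 54131/12000 85913/21600
  56341/12000 252053/60000 257171/72000
  440509/108000 1271893/360000 25459/8000
  456313/129600 2770277/864000 124021/43200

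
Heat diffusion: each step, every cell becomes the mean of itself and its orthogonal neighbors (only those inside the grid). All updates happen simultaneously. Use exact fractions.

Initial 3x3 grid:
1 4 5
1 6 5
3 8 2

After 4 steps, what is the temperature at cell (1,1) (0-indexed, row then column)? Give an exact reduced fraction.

Step 1: cell (1,1) = 24/5
Step 2: cell (1,1) = 104/25
Step 3: cell (1,1) = 3119/750
Step 4: cell (1,1) = 183793/45000
Full grid after step 4:
  51829/14400 424289/108000 273793/64800
  1085479/288000 183793/45000 1912781/432000
  85481/21600 137331/32000 195337/43200

Answer: 183793/45000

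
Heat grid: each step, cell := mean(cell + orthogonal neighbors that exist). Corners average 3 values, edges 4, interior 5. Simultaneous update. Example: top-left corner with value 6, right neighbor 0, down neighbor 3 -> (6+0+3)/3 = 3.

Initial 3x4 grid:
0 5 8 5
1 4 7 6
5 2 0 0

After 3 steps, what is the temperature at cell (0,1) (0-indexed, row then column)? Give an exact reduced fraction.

Answer: 1611/400

Derivation:
Step 1: cell (0,1) = 17/4
Step 2: cell (0,1) = 163/40
Step 3: cell (0,1) = 1611/400
Full grid after step 3:
  146/45 1611/400 17629/3600 281/54
  21523/7200 5311/1500 6281/1500 31373/7200
  2969/1080 10949/3600 3943/1200 83/24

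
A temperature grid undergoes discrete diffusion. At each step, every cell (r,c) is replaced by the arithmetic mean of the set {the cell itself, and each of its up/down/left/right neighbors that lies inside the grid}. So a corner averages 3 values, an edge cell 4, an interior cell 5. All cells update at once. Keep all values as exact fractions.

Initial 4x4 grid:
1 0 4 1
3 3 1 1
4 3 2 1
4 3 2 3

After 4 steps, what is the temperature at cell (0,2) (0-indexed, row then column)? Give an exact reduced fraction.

Answer: 33491/18000

Derivation:
Step 1: cell (0,2) = 3/2
Step 2: cell (0,2) = 77/40
Step 3: cell (0,2) = 41/24
Step 4: cell (0,2) = 33491/18000
Full grid after step 4:
  141857/64800 21427/10800 33491/18000 487/288
  20831/8640 410723/180000 23131/12000 43753/24000
  122723/43200 459787/180000 1789/800 138611/72000
  194233/64800 1211/432 14113/6000 9169/4320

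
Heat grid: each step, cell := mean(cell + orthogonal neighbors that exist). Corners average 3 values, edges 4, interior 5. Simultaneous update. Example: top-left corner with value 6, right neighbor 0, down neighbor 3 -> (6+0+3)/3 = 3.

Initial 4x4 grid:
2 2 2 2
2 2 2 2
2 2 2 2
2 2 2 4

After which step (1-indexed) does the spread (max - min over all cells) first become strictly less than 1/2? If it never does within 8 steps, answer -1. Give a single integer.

Step 1: max=8/3, min=2, spread=2/3
Step 2: max=23/9, min=2, spread=5/9
Step 3: max=257/108, min=2, spread=41/108
  -> spread < 1/2 first at step 3
Step 4: max=7523/3240, min=2, spread=1043/3240
Step 5: max=219953/97200, min=2, spread=25553/97200
Step 6: max=6503459/2916000, min=18079/9000, spread=645863/2916000
Step 7: max=192601691/87480000, min=120971/60000, spread=16225973/87480000
Step 8: max=5726277983/2624400000, min=54701/27000, spread=409340783/2624400000

Answer: 3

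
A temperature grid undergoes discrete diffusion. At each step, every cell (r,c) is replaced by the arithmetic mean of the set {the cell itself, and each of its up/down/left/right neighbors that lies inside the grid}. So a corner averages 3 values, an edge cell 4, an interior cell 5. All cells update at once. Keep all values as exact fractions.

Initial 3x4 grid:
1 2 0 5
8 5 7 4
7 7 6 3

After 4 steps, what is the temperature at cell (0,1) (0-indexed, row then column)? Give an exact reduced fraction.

Answer: 230131/54000

Derivation:
Step 1: cell (0,1) = 2
Step 2: cell (0,1) = 449/120
Step 3: cell (0,1) = 13811/3600
Step 4: cell (0,1) = 230131/54000
Full grid after step 4:
  569219/129600 230131/54000 7923/2000 172823/43200
  1467937/288000 191561/40000 1660399/360000 3733301/864000
  720919/129600 74189/13500 271421/54000 625369/129600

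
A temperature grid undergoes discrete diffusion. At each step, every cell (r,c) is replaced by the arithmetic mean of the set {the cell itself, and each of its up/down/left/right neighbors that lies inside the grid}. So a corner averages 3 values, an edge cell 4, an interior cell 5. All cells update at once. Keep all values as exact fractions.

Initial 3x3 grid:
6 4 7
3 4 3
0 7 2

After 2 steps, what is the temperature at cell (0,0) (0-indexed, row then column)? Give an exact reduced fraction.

Answer: 77/18

Derivation:
Step 1: cell (0,0) = 13/3
Step 2: cell (0,0) = 77/18
Full grid after step 2:
  77/18 369/80 167/36
  907/240 399/100 253/60
  59/18 887/240 15/4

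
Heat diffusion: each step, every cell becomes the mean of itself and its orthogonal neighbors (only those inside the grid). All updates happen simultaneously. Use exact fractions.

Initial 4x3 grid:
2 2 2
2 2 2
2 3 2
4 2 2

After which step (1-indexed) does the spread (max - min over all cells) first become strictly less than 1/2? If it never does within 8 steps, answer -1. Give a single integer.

Answer: 3

Derivation:
Step 1: max=11/4, min=2, spread=3/4
Step 2: max=49/18, min=2, spread=13/18
Step 3: max=2711/1080, min=813/400, spread=5159/10800
  -> spread < 1/2 first at step 3
Step 4: max=321023/129600, min=14791/7200, spread=10957/25920
Step 5: max=18717787/7776000, min=226271/108000, spread=97051/311040
Step 6: max=1109725133/466560000, min=27377003/12960000, spread=4966121/18662400
Step 7: max=65691228247/27993600000, min=1662314677/777600000, spread=46783199/223948800
Step 8: max=3909042058373/1679616000000, min=100498703243/46656000000, spread=2328709933/13436928000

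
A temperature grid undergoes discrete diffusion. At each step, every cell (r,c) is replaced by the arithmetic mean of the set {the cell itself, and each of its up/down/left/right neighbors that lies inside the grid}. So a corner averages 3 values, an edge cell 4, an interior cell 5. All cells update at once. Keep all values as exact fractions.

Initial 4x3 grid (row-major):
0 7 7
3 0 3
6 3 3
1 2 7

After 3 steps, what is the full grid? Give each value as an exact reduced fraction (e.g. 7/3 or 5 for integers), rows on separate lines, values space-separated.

Answer: 1793/540 1691/480 8707/2160
427/144 1381/400 1057/288
123/40 159/50 1751/480
2221/720 647/192 421/120

Derivation:
After step 1:
  10/3 7/2 17/3
  9/4 16/5 13/4
  13/4 14/5 4
  3 13/4 4
After step 2:
  109/36 157/40 149/36
  361/120 3 967/240
  113/40 33/10 281/80
  19/6 261/80 15/4
After step 3:
  1793/540 1691/480 8707/2160
  427/144 1381/400 1057/288
  123/40 159/50 1751/480
  2221/720 647/192 421/120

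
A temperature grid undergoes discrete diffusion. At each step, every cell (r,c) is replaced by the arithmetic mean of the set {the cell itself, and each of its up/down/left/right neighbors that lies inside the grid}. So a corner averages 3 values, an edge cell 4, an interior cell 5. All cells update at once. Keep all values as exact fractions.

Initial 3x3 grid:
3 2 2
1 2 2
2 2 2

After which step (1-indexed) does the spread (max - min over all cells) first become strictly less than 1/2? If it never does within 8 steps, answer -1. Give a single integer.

Answer: 2

Derivation:
Step 1: max=9/4, min=5/3, spread=7/12
Step 2: max=25/12, min=28/15, spread=13/60
  -> spread < 1/2 first at step 2
Step 3: max=9827/4800, min=253/135, spread=7483/43200
Step 4: max=87457/43200, min=207779/108000, spread=21727/216000
Step 5: max=11522681/5760000, min=1876289/972000, spread=10906147/155520000
Step 6: max=310334713/155520000, min=227079941/116640000, spread=36295/746496
Step 7: max=18530162411/9331200000, min=3414684163/1749600000, spread=305773/8957952
Step 8: max=1109682305617/559872000000, min=822199420619/419904000000, spread=2575951/107495424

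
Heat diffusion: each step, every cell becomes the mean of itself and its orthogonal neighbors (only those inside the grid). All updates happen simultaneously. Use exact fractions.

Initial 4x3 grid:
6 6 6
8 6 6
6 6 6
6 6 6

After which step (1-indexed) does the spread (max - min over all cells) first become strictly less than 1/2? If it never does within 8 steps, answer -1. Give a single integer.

Step 1: max=20/3, min=6, spread=2/3
Step 2: max=391/60, min=6, spread=31/60
Step 3: max=3451/540, min=6, spread=211/540
  -> spread < 1/2 first at step 3
Step 4: max=340897/54000, min=5447/900, spread=14077/54000
Step 5: max=3056407/486000, min=327683/54000, spread=5363/24300
Step 6: max=91220809/14580000, min=182869/30000, spread=93859/583200
Step 7: max=5459074481/874800000, min=296936467/48600000, spread=4568723/34992000
Step 8: max=326708435629/52488000000, min=8929618889/1458000000, spread=8387449/83980800

Answer: 3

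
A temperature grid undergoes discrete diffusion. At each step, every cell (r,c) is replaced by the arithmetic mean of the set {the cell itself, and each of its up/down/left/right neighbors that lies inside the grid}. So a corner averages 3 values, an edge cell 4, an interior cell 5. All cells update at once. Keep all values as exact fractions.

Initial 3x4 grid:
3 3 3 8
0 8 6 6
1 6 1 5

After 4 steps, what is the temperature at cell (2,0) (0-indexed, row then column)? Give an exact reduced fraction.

Step 1: cell (2,0) = 7/3
Step 2: cell (2,0) = 28/9
Step 3: cell (2,0) = 3583/1080
Step 4: cell (2,0) = 113407/32400
Full grid after step 4:
  8557/2400 292541/72000 1019743/216000 662273/129600
  754943/216000 717149/180000 1679423/360000 4312627/864000
  113407/32400 211937/54000 40307/9000 23249/4800

Answer: 113407/32400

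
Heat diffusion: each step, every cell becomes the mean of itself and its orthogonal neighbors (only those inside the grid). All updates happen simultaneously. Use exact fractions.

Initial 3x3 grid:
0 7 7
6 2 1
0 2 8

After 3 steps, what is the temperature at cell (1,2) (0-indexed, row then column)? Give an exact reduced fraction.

Step 1: cell (1,2) = 9/2
Step 2: cell (1,2) = 503/120
Step 3: cell (1,2) = 28501/7200
Full grid after step 3:
  1949/540 7019/1800 517/120
  1257/400 10937/3000 28501/7200
  1609/540 5819/1800 4013/1080

Answer: 28501/7200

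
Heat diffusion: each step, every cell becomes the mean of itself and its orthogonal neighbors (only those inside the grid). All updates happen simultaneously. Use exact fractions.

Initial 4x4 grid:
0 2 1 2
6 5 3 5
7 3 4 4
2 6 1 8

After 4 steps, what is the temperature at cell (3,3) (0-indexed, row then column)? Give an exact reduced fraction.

Step 1: cell (3,3) = 13/3
Step 2: cell (3,3) = 43/9
Step 3: cell (3,3) = 905/216
Step 4: cell (3,3) = 137533/32400
Full grid after step 4:
  6782/2025 335243/108000 332387/108000 198829/64800
  395933/108000 162703/45000 612067/180000 765289/216000
  150343/36000 236881/60000 72449/18000 845513/216000
  91231/21600 102397/24000 885893/216000 137533/32400

Answer: 137533/32400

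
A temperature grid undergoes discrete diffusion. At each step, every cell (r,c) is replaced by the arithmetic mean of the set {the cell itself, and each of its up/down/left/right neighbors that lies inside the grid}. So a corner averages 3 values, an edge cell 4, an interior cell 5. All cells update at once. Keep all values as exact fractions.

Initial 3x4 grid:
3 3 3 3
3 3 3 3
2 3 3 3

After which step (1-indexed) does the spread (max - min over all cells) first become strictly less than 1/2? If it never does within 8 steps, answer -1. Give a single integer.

Answer: 1

Derivation:
Step 1: max=3, min=8/3, spread=1/3
  -> spread < 1/2 first at step 1
Step 2: max=3, min=49/18, spread=5/18
Step 3: max=3, min=607/216, spread=41/216
Step 4: max=3, min=73543/25920, spread=4217/25920
Step 5: max=21521/7200, min=4456451/1555200, spread=38417/311040
Step 6: max=429403/144000, min=268735789/93312000, spread=1903471/18662400
Step 7: max=12844241/4320000, min=16195170911/5598720000, spread=18038617/223948800
Step 8: max=1153473241/388800000, min=974501417149/335923200000, spread=883978523/13436928000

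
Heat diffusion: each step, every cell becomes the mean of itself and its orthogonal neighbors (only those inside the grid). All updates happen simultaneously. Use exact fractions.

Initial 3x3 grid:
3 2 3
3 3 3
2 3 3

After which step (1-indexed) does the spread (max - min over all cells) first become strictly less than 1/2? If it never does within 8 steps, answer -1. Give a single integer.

Answer: 1

Derivation:
Step 1: max=3, min=8/3, spread=1/3
  -> spread < 1/2 first at step 1
Step 2: max=35/12, min=653/240, spread=47/240
Step 3: max=229/80, min=2939/1080, spread=61/432
Step 4: max=122767/43200, min=177763/64800, spread=511/5184
Step 5: max=7316149/2592000, min=10704911/3888000, spread=4309/62208
Step 6: max=145821901/51840000, min=644856367/233280000, spread=36295/746496
Step 7: max=26172750941/9331200000, min=38781356099/13996800000, spread=305773/8957952
Step 8: max=1567634070527/559872000000, min=2331326488603/839808000000, spread=2575951/107495424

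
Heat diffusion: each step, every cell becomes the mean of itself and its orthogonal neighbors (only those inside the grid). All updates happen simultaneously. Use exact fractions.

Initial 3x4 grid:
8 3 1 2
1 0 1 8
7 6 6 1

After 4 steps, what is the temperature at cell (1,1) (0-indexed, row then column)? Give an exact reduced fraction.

Answer: 79253/22500

Derivation:
Step 1: cell (1,1) = 11/5
Step 2: cell (1,1) = 343/100
Step 3: cell (1,1) = 2459/750
Step 4: cell (1,1) = 79253/22500
Full grid after step 4:
  24911/7200 75787/24000 674983/216000 198889/64800
  781003/216000 79253/22500 147031/45000 738703/216000
  253999/64800 800833/216000 266911/72000 77563/21600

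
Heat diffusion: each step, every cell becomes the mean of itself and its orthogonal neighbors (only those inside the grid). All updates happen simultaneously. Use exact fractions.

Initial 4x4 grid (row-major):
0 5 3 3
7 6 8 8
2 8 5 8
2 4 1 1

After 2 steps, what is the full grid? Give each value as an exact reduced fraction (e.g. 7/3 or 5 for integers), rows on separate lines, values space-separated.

Answer: 15/4 381/80 227/48 97/18
193/40 501/100 303/50 275/48
97/24 263/50 101/20 259/48
67/18 85/24 95/24 139/36

Derivation:
After step 1:
  4 7/2 19/4 14/3
  15/4 34/5 6 27/4
  19/4 5 6 11/2
  8/3 15/4 11/4 10/3
After step 2:
  15/4 381/80 227/48 97/18
  193/40 501/100 303/50 275/48
  97/24 263/50 101/20 259/48
  67/18 85/24 95/24 139/36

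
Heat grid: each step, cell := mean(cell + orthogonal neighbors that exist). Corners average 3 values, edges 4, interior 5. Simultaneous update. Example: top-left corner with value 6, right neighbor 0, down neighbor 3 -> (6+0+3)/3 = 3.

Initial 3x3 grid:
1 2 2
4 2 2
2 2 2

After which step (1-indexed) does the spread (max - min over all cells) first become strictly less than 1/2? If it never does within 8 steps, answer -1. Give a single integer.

Answer: 2

Derivation:
Step 1: max=8/3, min=7/4, spread=11/12
Step 2: max=193/80, min=23/12, spread=119/240
  -> spread < 1/2 first at step 2
Step 3: max=5029/2160, min=2429/1200, spread=821/2700
Step 4: max=645577/288000, min=88231/43200, spread=172111/864000
Step 5: max=17323621/7776000, min=5415457/2592000, spread=4309/31104
Step 6: max=1025303987/466560000, min=108881693/51840000, spread=36295/373248
Step 7: max=61224623989/27993600000, min=19771180913/9331200000, spread=305773/4478976
Step 8: max=3652980987683/1679616000000, min=1190827506311/559872000000, spread=2575951/53747712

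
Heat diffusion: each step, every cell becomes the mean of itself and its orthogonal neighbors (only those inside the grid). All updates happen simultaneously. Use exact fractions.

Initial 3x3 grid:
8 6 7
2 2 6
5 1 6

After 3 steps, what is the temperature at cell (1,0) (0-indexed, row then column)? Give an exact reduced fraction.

Step 1: cell (1,0) = 17/4
Step 2: cell (1,0) = 313/80
Step 3: cell (1,0) = 20311/4800
Full grid after step 3:
  2561/540 73883/14400 1423/270
  20311/4800 26221/6000 69833/14400
  7819/2160 9443/2400 9119/2160

Answer: 20311/4800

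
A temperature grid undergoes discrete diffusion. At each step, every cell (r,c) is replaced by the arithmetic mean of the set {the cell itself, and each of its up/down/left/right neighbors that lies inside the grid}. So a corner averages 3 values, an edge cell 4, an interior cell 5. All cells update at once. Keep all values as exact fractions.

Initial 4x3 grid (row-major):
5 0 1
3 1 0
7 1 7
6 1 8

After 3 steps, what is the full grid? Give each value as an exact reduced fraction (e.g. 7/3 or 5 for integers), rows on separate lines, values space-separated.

After step 1:
  8/3 7/4 1/3
  4 1 9/4
  17/4 17/5 4
  14/3 4 16/3
After step 2:
  101/36 23/16 13/9
  143/48 62/25 91/48
  979/240 333/100 899/240
  155/36 87/20 40/9
After step 3:
  65/27 3267/1600 43/27
  22219/7200 4849/2000 17219/7200
  26449/7200 3597/1000 24149/7200
  9169/2160 1643/400 9029/2160

Answer: 65/27 3267/1600 43/27
22219/7200 4849/2000 17219/7200
26449/7200 3597/1000 24149/7200
9169/2160 1643/400 9029/2160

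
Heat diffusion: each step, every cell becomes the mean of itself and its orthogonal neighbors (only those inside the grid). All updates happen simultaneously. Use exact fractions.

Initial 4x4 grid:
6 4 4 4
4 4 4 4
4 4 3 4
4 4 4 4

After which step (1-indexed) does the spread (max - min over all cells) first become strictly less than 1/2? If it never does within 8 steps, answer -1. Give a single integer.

Step 1: max=14/3, min=15/4, spread=11/12
Step 2: max=41/9, min=189/50, spread=349/450
Step 3: max=473/108, min=9233/2400, spread=11503/21600
Step 4: max=8708/2025, min=41629/10800, spread=14441/32400
  -> spread < 1/2 first at step 4
Step 5: max=1029551/243000, min=1254331/324000, spread=355211/972000
Step 6: max=1528267/364500, min=37750993/9720000, spread=9008381/29160000
Step 7: max=363860909/87480000, min=1137404713/291600000, spread=226394951/874800000
Step 8: max=27117902327/6561000000, min=34252661629/8748000000, spread=5713624421/26244000000

Answer: 4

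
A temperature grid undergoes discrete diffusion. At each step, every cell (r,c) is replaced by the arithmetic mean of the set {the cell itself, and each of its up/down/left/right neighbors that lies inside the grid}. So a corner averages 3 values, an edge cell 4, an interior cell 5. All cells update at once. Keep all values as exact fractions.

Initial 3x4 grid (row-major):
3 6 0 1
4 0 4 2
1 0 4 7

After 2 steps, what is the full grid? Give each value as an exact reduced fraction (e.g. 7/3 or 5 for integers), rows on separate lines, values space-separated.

After step 1:
  13/3 9/4 11/4 1
  2 14/5 2 7/2
  5/3 5/4 15/4 13/3
After step 2:
  103/36 91/30 2 29/12
  27/10 103/50 74/25 65/24
  59/36 71/30 17/6 139/36

Answer: 103/36 91/30 2 29/12
27/10 103/50 74/25 65/24
59/36 71/30 17/6 139/36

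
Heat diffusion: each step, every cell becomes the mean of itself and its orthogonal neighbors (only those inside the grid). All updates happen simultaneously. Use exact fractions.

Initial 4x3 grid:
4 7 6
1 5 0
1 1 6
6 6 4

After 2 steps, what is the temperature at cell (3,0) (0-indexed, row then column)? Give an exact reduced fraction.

Step 1: cell (3,0) = 13/3
Step 2: cell (3,0) = 65/18
Full grid after step 2:
  49/12 499/120 169/36
  59/20 191/50 53/15
  197/60 317/100 121/30
  65/18 1063/240 37/9

Answer: 65/18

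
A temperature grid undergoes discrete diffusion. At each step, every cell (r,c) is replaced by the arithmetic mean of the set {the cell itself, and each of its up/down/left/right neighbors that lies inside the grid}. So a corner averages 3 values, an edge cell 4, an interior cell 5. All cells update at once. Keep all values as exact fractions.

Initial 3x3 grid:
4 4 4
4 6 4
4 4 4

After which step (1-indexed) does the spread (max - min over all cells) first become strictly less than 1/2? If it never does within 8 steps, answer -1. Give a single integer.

Step 1: max=9/2, min=4, spread=1/2
Step 2: max=112/25, min=169/40, spread=51/200
  -> spread < 1/2 first at step 2
Step 3: max=10423/2400, min=767/180, spread=589/7200
Step 4: max=64943/15000, min=617081/144000, spread=31859/720000
Step 5: max=37251607/8640000, min=3864721/900000, spread=751427/43200000
Step 6: max=232634687/54000000, min=2228663129/518400000, spread=23149331/2592000000
Step 7: max=133898654263/31104000000, min=13934931889/3240000000, spread=616540643/155520000000
Step 8: max=836712453983/194400000000, min=8028892008761/1866240000000, spread=17737747379/9331200000000

Answer: 2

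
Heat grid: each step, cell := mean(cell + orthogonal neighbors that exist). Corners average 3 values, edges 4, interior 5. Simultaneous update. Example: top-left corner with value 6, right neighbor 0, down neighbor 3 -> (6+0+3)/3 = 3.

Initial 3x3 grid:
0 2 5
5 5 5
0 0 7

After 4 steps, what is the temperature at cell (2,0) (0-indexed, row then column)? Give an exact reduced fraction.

Answer: 186379/64800

Derivation:
Step 1: cell (2,0) = 5/3
Step 2: cell (2,0) = 43/18
Step 3: cell (2,0) = 2837/1080
Step 4: cell (2,0) = 186379/64800
Full grid after step 4:
  191279/64800 715559/216000 80843/21600
  136777/48000 49943/15000 538081/144000
  186379/64800 700309/216000 26581/7200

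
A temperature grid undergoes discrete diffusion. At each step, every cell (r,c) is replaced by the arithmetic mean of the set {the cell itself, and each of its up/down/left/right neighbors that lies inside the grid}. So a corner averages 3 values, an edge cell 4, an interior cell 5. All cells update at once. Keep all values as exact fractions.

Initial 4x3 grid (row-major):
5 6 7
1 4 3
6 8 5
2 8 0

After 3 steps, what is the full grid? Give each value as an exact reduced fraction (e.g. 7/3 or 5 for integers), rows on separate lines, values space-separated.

Answer: 3233/720 35051/7200 10529/2160
11147/2400 13939/3000 35291/7200
33251/7200 14699/3000 33101/7200
10607/2160 33721/7200 10217/2160

Derivation:
After step 1:
  4 11/2 16/3
  4 22/5 19/4
  17/4 31/5 4
  16/3 9/2 13/3
After step 2:
  9/2 577/120 187/36
  333/80 497/100 1109/240
  1187/240 467/100 1157/240
  169/36 611/120 77/18
After step 3:
  3233/720 35051/7200 10529/2160
  11147/2400 13939/3000 35291/7200
  33251/7200 14699/3000 33101/7200
  10607/2160 33721/7200 10217/2160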